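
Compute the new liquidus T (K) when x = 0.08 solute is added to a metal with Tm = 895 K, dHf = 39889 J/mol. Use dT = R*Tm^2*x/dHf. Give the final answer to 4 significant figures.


dT = R*Tm^2*x / dHf
dT = 8.314 * 895^2 * 0.08 / 39889
dT = 13.3565 K
T_new = 895 - 13.3565 = 881.6 K


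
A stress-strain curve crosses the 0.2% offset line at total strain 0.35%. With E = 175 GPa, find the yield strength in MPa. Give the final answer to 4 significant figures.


Offset strain = 0.002
Elastic strain at yield = total_strain - offset = 3.5e-03 - 0.002 = 1.5e-03
sigma_y = E * elastic_strain = 175000 * 1.5e-03
sigma_y = 262.5 MPa


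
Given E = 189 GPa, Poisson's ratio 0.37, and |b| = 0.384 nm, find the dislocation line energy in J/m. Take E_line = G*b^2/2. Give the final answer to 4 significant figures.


Step 1: G = E / (2*(1+nu))
G = 189 / (2*(1+0.37)) = 68.9781 GPa = 6.89781e+10 Pa
Step 2: E_line = G*b^2/2
b = 0.384 nm = 3.84e-10 m
E_line = 0.5 * 6.89781e+10 * (3.84e-10)^2 = 5.086e-09 J/m


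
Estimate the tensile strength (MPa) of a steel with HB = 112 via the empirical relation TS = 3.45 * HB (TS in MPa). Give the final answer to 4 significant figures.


TS (MPa) = 3.45 * HB
TS = 3.45 * 112
TS = 386.4 MPa


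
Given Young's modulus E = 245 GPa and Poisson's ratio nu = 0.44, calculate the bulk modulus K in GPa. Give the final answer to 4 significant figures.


K = E / (3*(1-2*nu))
K = 245 / (3*(1-2*0.44))
K = 680.6 GPa


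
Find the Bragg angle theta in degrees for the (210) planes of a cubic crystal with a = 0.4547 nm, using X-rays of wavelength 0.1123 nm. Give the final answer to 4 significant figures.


d = a / sqrt(h^2+k^2+l^2)
d = 0.4547 / sqrt(5) = 0.203348 nm
lambda = 2*d*sin(theta)  =>  sin(theta) = lambda / (2*d)
sin(theta) = 0.1123 / (2 * 0.203348) = 0.276128
theta = 16.03 deg


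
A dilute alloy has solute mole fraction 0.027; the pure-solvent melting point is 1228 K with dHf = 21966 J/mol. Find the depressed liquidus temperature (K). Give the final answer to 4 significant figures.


dT = R*Tm^2*x / dHf
dT = 8.314 * 1228^2 * 0.027 / 21966
dT = 15.4106 K
T_new = 1228 - 15.4106 = 1213 K


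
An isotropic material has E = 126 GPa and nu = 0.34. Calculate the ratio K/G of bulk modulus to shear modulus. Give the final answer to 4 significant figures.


G = E / (2*(1+nu))
G = 126 / (2*(1+0.34)) = 47.0149 GPa
K = E / (3*(1-2*nu))
K = 126 / (3*(1-2*0.34)) = 131.25 GPa
K/G = 131.25 / 47.0149 = 2.792


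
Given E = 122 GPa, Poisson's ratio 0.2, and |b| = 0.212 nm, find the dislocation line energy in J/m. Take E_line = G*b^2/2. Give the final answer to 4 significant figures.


Step 1: G = E / (2*(1+nu))
G = 122 / (2*(1+0.2)) = 50.8333 GPa = 5.08333e+10 Pa
Step 2: E_line = G*b^2/2
b = 0.212 nm = 2.12e-10 m
E_line = 0.5 * 5.08333e+10 * (2.12e-10)^2 = 1.142e-09 J/m


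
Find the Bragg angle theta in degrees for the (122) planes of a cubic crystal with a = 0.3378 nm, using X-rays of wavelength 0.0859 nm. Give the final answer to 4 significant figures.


d = a / sqrt(h^2+k^2+l^2)
d = 0.3378 / sqrt(9) = 0.1126 nm
lambda = 2*d*sin(theta)  =>  sin(theta) = lambda / (2*d)
sin(theta) = 0.0859 / (2 * 0.1126) = 0.381439
theta = 22.42 deg


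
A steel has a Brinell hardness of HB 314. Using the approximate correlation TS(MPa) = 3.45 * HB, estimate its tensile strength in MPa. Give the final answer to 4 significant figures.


TS (MPa) = 3.45 * HB
TS = 3.45 * 314
TS = 1083 MPa


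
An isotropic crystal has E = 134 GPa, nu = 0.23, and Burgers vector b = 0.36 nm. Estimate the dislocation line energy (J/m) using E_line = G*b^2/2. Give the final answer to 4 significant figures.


Step 1: G = E / (2*(1+nu))
G = 134 / (2*(1+0.23)) = 54.4715 GPa = 5.44715e+10 Pa
Step 2: E_line = G*b^2/2
b = 0.36 nm = 3.6e-10 m
E_line = 0.5 * 5.44715e+10 * (3.6e-10)^2 = 3.53e-09 J/m


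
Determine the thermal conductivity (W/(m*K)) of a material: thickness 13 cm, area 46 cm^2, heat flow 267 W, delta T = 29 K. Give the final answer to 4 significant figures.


k = Q*L / (A*dT)
L = 0.13 m, A = 4.6e-03 m^2
k = 267 * 0.13 / (4.6e-03 * 29)
k = 260.2 W/(m*K)


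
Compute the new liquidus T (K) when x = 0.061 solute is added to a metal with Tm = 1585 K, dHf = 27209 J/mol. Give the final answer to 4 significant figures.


dT = R*Tm^2*x / dHf
dT = 8.314 * 1585^2 * 0.061 / 27209
dT = 46.8259 K
T_new = 1585 - 46.8259 = 1538 K


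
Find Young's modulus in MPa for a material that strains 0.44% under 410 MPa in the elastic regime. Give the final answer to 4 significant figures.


E = sigma / epsilon
epsilon = 0.44% = 4.4e-03
E = 410 / 4.4e-03
E = 93180 MPa


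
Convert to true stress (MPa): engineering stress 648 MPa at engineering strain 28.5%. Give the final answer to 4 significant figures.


sigma_true = sigma_eng * (1 + epsilon_eng)
sigma_true = 648 * (1 + 0.285)
sigma_true = 832.7 MPa


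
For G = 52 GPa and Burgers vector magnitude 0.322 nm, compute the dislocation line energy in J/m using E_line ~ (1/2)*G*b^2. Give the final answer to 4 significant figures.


E = G*b^2/2
b = 0.322 nm = 3.22e-10 m
G = 52 GPa = 5.2e+10 Pa
E = 0.5 * 5.2e+10 * (3.22e-10)^2
E = 2.696e-09 J/m


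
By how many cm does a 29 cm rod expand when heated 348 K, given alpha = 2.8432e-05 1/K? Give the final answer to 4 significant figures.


dL = L0 * alpha * dT
dL = 29 * 2.8432e-05 * 348
dL = 0.2869 cm


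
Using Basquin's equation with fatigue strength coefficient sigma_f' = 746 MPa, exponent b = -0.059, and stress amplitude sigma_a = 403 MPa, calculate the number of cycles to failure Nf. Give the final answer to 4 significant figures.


sigma_a = sigma_f' * (2*Nf)^b
2*Nf = (sigma_a / sigma_f')^(1/b)
2*Nf = (403 / 746)^(1/-0.059)
2*Nf = 34101.7
Nf = 17050 cycles


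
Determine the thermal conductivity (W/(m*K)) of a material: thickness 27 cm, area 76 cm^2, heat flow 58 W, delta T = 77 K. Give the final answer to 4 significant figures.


k = Q*L / (A*dT)
L = 0.27 m, A = 7.6e-03 m^2
k = 58 * 0.27 / (7.6e-03 * 77)
k = 26.76 W/(m*K)


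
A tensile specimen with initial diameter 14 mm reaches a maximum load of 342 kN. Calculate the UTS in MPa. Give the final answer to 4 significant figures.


A0 = pi*(d/2)^2 = pi*(14/2)^2 = 153.938 mm^2
UTS = F_max / A0 = 342*1000 / 153.938
UTS = 2222 MPa


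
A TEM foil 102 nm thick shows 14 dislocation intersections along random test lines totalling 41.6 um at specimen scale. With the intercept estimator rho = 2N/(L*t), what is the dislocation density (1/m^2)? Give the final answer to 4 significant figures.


rho = 2N / (L * t)
L = 41.6 um = 4.16e-05 m, t = 102 nm = 1.02e-07 m
rho = 2 * 14 / (4.16e-05 * 1.02e-07)
rho = 6.599e+12 1/m^2


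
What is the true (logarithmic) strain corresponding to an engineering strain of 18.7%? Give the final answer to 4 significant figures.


epsilon_true = ln(1 + epsilon_eng)
epsilon_true = ln(1 + 0.187)
epsilon_true = 0.1714


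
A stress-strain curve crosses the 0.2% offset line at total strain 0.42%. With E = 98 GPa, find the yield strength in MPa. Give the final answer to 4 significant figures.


Offset strain = 0.002
Elastic strain at yield = total_strain - offset = 4.2e-03 - 0.002 = 2.2e-03
sigma_y = E * elastic_strain = 98000 * 2.2e-03
sigma_y = 215.6 MPa


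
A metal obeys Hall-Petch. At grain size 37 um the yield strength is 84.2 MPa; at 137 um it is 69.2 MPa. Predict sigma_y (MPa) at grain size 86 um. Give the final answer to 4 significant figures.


sigma_y = sigma0 + k / sqrt(d)
1/sqrt(d1) = 1/sqrt(3.7e-05) = 164.399;  1/sqrt(d2) = 85.4358
k = (sigma1 - sigma2) / (1/sqrt(d1) - 1/sqrt(d2)) = (84.2 - 69.2) / (164.399 - 85.4358) = 0.189962 MPa*m^0.5
sigma0 = sigma1 - k/sqrt(d1) = 84.2 - 0.189962*164.399 = 52.9705 MPa
sigma_y(d3) = 52.9705 + 0.189962 / sqrt(8.6e-05) = 73.45 MPa


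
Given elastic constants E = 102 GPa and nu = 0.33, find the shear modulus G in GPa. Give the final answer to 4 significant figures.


G = E / (2*(1+nu))
G = 102 / (2*(1+0.33))
G = 38.35 GPa


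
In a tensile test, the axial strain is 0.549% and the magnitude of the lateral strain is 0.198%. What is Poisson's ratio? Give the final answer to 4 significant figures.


nu = -epsilon_lat / epsilon_axial
Lateral strain is contraction (negative), so using magnitudes:
nu = 0.198 / 0.549
nu = 0.3607


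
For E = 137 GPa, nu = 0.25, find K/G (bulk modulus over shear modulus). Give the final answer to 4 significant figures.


G = E / (2*(1+nu))
G = 137 / (2*(1+0.25)) = 54.8 GPa
K = E / (3*(1-2*nu))
K = 137 / (3*(1-2*0.25)) = 91.3333 GPa
K/G = 91.3333 / 54.8 = 1.667


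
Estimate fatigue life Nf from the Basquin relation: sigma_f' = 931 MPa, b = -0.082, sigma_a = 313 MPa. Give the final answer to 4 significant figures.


sigma_a = sigma_f' * (2*Nf)^b
2*Nf = (sigma_a / sigma_f')^(1/b)
2*Nf = (313 / 931)^(1/-0.082)
2*Nf = 593247
Nf = 296600 cycles


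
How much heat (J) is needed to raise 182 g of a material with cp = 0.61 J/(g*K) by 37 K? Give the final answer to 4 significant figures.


Q = m * cp * dT
Q = 182 * 0.61 * 37
Q = 4108 J


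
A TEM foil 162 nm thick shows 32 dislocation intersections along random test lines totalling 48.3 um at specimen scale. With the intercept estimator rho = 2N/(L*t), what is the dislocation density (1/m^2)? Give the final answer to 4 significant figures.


rho = 2N / (L * t)
L = 48.3 um = 4.83e-05 m, t = 162 nm = 1.62e-07 m
rho = 2 * 32 / (4.83e-05 * 1.62e-07)
rho = 8.179e+12 1/m^2


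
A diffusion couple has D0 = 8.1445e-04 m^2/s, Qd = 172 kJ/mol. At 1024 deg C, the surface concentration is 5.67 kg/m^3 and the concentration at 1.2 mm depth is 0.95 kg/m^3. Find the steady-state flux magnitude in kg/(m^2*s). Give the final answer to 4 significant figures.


Step 1: D = D0 * exp(-Qd/(R*T))
T = 1024 + 273.15 = 1297.15 K
D = 8.1445e-04 * exp(-172e3 / (8.314 * 1297.15)) = 9.64684e-11 m^2/s
Step 2: J = D * (C1 - C2) / dx
J = 9.64684e-11 * (5.67 - 0.95) / 1.2e-03
J = 3.794e-07 kg/(m^2*s)


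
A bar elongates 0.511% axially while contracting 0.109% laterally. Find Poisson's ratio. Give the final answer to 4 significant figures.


nu = -epsilon_lat / epsilon_axial
Lateral strain is contraction (negative), so using magnitudes:
nu = 0.109 / 0.511
nu = 0.2133


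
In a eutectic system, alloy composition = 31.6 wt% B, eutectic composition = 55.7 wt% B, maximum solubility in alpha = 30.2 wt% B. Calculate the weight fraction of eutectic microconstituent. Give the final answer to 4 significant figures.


f_primary = (C_e - C0) / (C_e - C_alpha_max)
f_primary = (55.7 - 31.6) / (55.7 - 30.2)
f_primary = 0.945098
f_eutectic = 1 - 0.945098 = 0.0549


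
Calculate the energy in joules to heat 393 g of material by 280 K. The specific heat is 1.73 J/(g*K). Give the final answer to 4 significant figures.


Q = m * cp * dT
Q = 393 * 1.73 * 280
Q = 190400 J


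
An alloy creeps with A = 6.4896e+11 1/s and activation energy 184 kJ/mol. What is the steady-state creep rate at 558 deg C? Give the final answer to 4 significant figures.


rate = A * exp(-Q / (R*T))
T = 558 + 273.15 = 831.15 K
rate = 6.4896e+11 * exp(-184e3 / (8.314 * 831.15))
rate = 1.77 1/s


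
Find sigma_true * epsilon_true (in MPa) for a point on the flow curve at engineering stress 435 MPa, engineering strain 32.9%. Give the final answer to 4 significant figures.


sigma_true = sigma_eng * (1 + epsilon_eng)
sigma_true = 435 * (1 + 0.329) = 578.115 MPa
epsilon_true = ln(1 + epsilon_eng)
epsilon_true = ln(1 + 0.329) = 0.284427
sigma_true * epsilon_true = 578.115 * 0.284427 = 164.4 MPa


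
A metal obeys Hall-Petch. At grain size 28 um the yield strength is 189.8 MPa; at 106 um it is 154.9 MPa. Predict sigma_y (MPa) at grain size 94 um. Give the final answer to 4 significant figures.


sigma_y = sigma0 + k / sqrt(d)
1/sqrt(d1) = 1/sqrt(2.8e-05) = 188.982;  1/sqrt(d2) = 97.1286
k = (sigma1 - sigma2) / (1/sqrt(d1) - 1/sqrt(d2)) = (189.8 - 154.9) / (188.982 - 97.1286) = 0.379952 MPa*m^0.5
sigma0 = sigma1 - k/sqrt(d1) = 189.8 - 0.379952*188.982 = 117.996 MPa
sigma_y(d3) = 117.996 + 0.379952 / sqrt(9.4e-05) = 157.2 MPa


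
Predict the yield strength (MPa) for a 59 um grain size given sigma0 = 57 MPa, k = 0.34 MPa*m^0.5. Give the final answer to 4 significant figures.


sigma_y = sigma0 + k / sqrt(d)
d = 59 um = 5.9e-05 m
sigma_y = 57 + 0.34 / sqrt(5.9e-05)
sigma_y = 101.3 MPa


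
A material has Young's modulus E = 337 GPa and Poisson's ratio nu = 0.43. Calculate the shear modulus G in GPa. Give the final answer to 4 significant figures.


G = E / (2*(1+nu))
G = 337 / (2*(1+0.43))
G = 117.8 GPa


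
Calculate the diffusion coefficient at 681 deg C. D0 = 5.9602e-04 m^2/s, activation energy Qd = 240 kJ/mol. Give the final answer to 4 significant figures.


D = D0 * exp(-Qd / (R*T))
T = 954.15 K
D = 5.9602e-04 * exp(-240e3 / (8.314 * 954.15))
D = 4.326e-17 m^2/s


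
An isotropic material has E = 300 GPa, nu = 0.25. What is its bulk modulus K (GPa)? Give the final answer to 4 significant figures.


K = E / (3*(1-2*nu))
K = 300 / (3*(1-2*0.25))
K = 200 GPa


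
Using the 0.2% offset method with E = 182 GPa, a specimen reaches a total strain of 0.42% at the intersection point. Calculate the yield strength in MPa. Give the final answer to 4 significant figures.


Offset strain = 0.002
Elastic strain at yield = total_strain - offset = 4.2e-03 - 0.002 = 2.2e-03
sigma_y = E * elastic_strain = 182000 * 2.2e-03
sigma_y = 400.4 MPa


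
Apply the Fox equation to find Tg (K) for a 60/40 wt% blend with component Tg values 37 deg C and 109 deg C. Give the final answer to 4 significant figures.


1/Tg = w1/Tg1 + w2/Tg2 (in Kelvin)
Tg1 = 310.15 K, Tg2 = 382.15 K
1/Tg = 0.6/310.15 + 0.4/382.15
Tg = 335.4 K


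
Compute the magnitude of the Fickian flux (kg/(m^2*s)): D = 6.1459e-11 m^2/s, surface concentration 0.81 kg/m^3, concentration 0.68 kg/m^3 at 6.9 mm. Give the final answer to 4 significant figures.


J = -D * (dC/dx) = D * (C1 - C2) / dx
J = 6.1459e-11 * (0.81 - 0.68) / 6.9e-03
J = 1.158e-09 kg/(m^2*s)


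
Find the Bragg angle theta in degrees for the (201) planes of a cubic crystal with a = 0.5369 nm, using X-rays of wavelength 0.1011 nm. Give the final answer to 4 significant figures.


d = a / sqrt(h^2+k^2+l^2)
d = 0.5369 / sqrt(5) = 0.240109 nm
lambda = 2*d*sin(theta)  =>  sin(theta) = lambda / (2*d)
sin(theta) = 0.1011 / (2 * 0.240109) = 0.210529
theta = 12.15 deg


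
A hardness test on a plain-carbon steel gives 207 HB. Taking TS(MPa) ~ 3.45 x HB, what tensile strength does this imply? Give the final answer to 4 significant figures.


TS (MPa) = 3.45 * HB
TS = 3.45 * 207
TS = 714.2 MPa


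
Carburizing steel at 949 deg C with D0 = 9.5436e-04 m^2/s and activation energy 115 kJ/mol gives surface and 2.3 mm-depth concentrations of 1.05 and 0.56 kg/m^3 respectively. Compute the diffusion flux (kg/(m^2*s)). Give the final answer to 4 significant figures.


Step 1: D = D0 * exp(-Qd/(R*T))
T = 949 + 273.15 = 1222.15 K
D = 9.5436e-04 * exp(-115e3 / (8.314 * 1222.15)) = 1.15995e-08 m^2/s
Step 2: J = D * (C1 - C2) / dx
J = 1.15995e-08 * (1.05 - 0.56) / 2.3e-03
J = 2.471e-06 kg/(m^2*s)


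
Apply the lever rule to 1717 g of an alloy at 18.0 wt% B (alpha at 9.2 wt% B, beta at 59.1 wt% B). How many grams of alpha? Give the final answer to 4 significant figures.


f_alpha = (C_beta - C0) / (C_beta - C_alpha)
f_alpha = (59.1 - 18.0) / (59.1 - 9.2) = 0.823647
m_alpha = f_alpha * m_total = 0.823647 * 1717 = 1414 g


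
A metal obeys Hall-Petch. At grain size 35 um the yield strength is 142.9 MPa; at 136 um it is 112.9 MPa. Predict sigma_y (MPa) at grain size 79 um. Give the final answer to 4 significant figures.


sigma_y = sigma0 + k / sqrt(d)
1/sqrt(d1) = 1/sqrt(3.5e-05) = 169.031;  1/sqrt(d2) = 85.7493
k = (sigma1 - sigma2) / (1/sqrt(d1) - 1/sqrt(d2)) = (142.9 - 112.9) / (169.031 - 85.7493) = 0.360224 MPa*m^0.5
sigma0 = sigma1 - k/sqrt(d1) = 142.9 - 0.360224*169.031 = 82.0111 MPa
sigma_y(d3) = 82.0111 + 0.360224 / sqrt(7.9e-05) = 122.5 MPa


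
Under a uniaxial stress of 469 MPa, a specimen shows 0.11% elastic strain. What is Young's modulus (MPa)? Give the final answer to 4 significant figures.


E = sigma / epsilon
epsilon = 0.11% = 1.1e-03
E = 469 / 1.1e-03
E = 426400 MPa


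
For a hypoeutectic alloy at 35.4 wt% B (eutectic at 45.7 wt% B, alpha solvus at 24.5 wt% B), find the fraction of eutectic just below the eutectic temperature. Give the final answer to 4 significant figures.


f_primary = (C_e - C0) / (C_e - C_alpha_max)
f_primary = (45.7 - 35.4) / (45.7 - 24.5)
f_primary = 0.485849
f_eutectic = 1 - 0.485849 = 0.5142


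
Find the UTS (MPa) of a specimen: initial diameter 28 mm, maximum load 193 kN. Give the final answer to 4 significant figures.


A0 = pi*(d/2)^2 = pi*(28/2)^2 = 615.752 mm^2
UTS = F_max / A0 = 193*1000 / 615.752
UTS = 313.4 MPa


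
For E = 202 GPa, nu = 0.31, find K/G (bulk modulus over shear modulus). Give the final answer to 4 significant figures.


G = E / (2*(1+nu))
G = 202 / (2*(1+0.31)) = 77.0992 GPa
K = E / (3*(1-2*nu))
K = 202 / (3*(1-2*0.31)) = 177.193 GPa
K/G = 177.193 / 77.0992 = 2.298


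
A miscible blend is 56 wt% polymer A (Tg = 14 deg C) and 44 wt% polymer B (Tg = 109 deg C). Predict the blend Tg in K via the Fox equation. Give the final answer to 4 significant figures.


1/Tg = w1/Tg1 + w2/Tg2 (in Kelvin)
Tg1 = 287.15 K, Tg2 = 382.15 K
1/Tg = 0.56/287.15 + 0.44/382.15
Tg = 322.4 K


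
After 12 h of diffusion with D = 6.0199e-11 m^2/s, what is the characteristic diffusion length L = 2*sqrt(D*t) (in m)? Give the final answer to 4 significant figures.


t = 12 hr = 43200 s
Diffusion length = 2*sqrt(D*t)
= 2*sqrt(6.0199e-11 * 43200)
= 3.225e-03 m


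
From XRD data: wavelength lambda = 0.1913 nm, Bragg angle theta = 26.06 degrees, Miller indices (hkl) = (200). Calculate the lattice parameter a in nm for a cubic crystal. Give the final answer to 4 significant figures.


d = lambda / (2*sin(theta))
d = 0.1913 / (2*sin(26.06 deg))
d = 0.217727 nm
a = d * sqrt(h^2+k^2+l^2) = 0.217727 * sqrt(4)
a = 0.4355 nm


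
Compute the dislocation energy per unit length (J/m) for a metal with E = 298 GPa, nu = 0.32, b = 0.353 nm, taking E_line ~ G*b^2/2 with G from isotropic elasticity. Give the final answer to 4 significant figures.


Step 1: G = E / (2*(1+nu))
G = 298 / (2*(1+0.32)) = 112.879 GPa = 1.12879e+11 Pa
Step 2: E_line = G*b^2/2
b = 0.353 nm = 3.53e-10 m
E_line = 0.5 * 1.12879e+11 * (3.53e-10)^2 = 7.033e-09 J/m


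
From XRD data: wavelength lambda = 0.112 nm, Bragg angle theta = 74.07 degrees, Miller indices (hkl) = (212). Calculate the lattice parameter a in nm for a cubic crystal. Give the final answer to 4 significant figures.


d = lambda / (2*sin(theta))
d = 0.112 / (2*sin(74.07 deg))
d = 0.0582364 nm
a = d * sqrt(h^2+k^2+l^2) = 0.0582364 * sqrt(9)
a = 0.1747 nm


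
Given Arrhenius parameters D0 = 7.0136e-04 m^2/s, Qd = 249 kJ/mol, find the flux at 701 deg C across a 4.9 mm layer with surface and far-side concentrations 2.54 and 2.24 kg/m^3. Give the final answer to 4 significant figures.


Step 1: D = D0 * exp(-Qd/(R*T))
T = 701 + 273.15 = 974.15 K
D = 7.0136e-04 * exp(-249e3 / (8.314 * 974.15)) = 3.11814e-17 m^2/s
Step 2: J = D * (C1 - C2) / dx
J = 3.11814e-17 * (2.54 - 2.24) / 4.9e-03
J = 1.909e-15 kg/(m^2*s)


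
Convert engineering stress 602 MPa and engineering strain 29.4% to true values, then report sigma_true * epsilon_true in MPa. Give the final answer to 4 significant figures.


sigma_true = sigma_eng * (1 + epsilon_eng)
sigma_true = 602 * (1 + 0.294) = 778.988 MPa
epsilon_true = ln(1 + epsilon_eng)
epsilon_true = ln(1 + 0.294) = 0.257738
sigma_true * epsilon_true = 778.988 * 0.257738 = 200.8 MPa


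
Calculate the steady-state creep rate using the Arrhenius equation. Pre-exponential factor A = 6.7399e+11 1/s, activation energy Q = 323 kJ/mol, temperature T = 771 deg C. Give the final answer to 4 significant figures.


rate = A * exp(-Q / (R*T))
T = 771 + 273.15 = 1044.15 K
rate = 6.7399e+11 * exp(-323e3 / (8.314 * 1044.15))
rate = 4.674e-05 1/s


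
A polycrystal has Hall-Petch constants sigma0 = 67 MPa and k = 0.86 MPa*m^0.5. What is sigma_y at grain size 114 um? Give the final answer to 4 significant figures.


sigma_y = sigma0 + k / sqrt(d)
d = 114 um = 1.14e-04 m
sigma_y = 67 + 0.86 / sqrt(1.14e-04)
sigma_y = 147.5 MPa


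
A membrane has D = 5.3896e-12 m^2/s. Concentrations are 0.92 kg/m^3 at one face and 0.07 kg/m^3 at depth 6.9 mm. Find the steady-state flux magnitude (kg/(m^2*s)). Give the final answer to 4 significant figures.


J = -D * (dC/dx) = D * (C1 - C2) / dx
J = 5.3896e-12 * (0.92 - 0.07) / 6.9e-03
J = 6.639e-10 kg/(m^2*s)


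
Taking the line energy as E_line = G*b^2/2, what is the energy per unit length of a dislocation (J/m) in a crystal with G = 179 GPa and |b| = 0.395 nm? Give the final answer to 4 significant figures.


E = G*b^2/2
b = 0.395 nm = 3.95e-10 m
G = 179 GPa = 1.79e+11 Pa
E = 0.5 * 1.79e+11 * (3.95e-10)^2
E = 1.396e-08 J/m


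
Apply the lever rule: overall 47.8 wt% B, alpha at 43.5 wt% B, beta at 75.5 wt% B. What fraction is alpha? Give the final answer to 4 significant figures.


f_alpha = (C_beta - C0) / (C_beta - C_alpha)
f_alpha = (75.5 - 47.8) / (75.5 - 43.5)
f_alpha = 0.8656


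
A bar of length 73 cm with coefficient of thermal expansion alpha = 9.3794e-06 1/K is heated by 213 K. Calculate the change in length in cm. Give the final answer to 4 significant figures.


dL = L0 * alpha * dT
dL = 73 * 9.3794e-06 * 213
dL = 0.1458 cm


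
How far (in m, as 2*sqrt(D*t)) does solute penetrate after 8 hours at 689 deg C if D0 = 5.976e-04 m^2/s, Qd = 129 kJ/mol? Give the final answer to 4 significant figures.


Step 1: D = D0 * exp(-Qd/(R*T))
T = 962.15 K
D = 5.976e-04 * exp(-129e3 / (8.314 * 962.15)) = 5.92669e-11 m^2/s
Step 2: L = 2*sqrt(D*t)
t = 8 h = 28800 s
L = 2*sqrt(5.92669e-11 * 28800) = 2.613e-03 m


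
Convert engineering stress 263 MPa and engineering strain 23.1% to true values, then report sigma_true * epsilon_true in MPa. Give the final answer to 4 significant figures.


sigma_true = sigma_eng * (1 + epsilon_eng)
sigma_true = 263 * (1 + 0.231) = 323.753 MPa
epsilon_true = ln(1 + epsilon_eng)
epsilon_true = ln(1 + 0.231) = 0.207827
sigma_true * epsilon_true = 323.753 * 0.207827 = 67.28 MPa


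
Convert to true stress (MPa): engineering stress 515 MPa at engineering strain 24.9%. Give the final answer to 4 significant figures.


sigma_true = sigma_eng * (1 + epsilon_eng)
sigma_true = 515 * (1 + 0.249)
sigma_true = 643.2 MPa


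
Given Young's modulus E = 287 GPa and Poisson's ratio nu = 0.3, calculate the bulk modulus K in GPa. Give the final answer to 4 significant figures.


K = E / (3*(1-2*nu))
K = 287 / (3*(1-2*0.3))
K = 239.2 GPa


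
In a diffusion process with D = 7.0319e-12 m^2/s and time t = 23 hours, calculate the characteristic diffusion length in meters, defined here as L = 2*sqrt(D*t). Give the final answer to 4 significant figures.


t = 23 hr = 82800 s
Diffusion length = 2*sqrt(D*t)
= 2*sqrt(7.0319e-12 * 82800)
= 1.526e-03 m


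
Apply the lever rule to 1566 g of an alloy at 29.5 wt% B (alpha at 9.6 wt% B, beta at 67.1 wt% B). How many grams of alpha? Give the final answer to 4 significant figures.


f_alpha = (C_beta - C0) / (C_beta - C_alpha)
f_alpha = (67.1 - 29.5) / (67.1 - 9.6) = 0.653913
m_alpha = f_alpha * m_total = 0.653913 * 1566 = 1024 g


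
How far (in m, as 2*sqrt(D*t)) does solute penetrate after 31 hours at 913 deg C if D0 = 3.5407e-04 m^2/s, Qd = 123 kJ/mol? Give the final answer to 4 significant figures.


Step 1: D = D0 * exp(-Qd/(R*T))
T = 1186.15 K
D = 3.5407e-04 * exp(-123e3 / (8.314 * 1186.15)) = 1.35621e-09 m^2/s
Step 2: L = 2*sqrt(D*t)
t = 31 h = 111600 s
L = 2*sqrt(1.35621e-09 * 111600) = 0.02461 m


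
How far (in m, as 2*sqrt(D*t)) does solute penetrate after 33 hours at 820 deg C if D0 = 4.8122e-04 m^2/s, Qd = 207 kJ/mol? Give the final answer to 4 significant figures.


Step 1: D = D0 * exp(-Qd/(R*T))
T = 1093.15 K
D = 4.8122e-04 * exp(-207e3 / (8.314 * 1093.15)) = 6.17706e-14 m^2/s
Step 2: L = 2*sqrt(D*t)
t = 33 h = 118800 s
L = 2*sqrt(6.17706e-14 * 118800) = 1.713e-04 m


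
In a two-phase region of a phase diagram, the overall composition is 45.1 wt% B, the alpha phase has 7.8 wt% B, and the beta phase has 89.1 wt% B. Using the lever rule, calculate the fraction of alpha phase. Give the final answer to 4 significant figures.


f_alpha = (C_beta - C0) / (C_beta - C_alpha)
f_alpha = (89.1 - 45.1) / (89.1 - 7.8)
f_alpha = 0.5412


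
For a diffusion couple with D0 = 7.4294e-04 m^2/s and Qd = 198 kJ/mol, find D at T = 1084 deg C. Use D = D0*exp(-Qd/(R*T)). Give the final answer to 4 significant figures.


D = D0 * exp(-Qd / (R*T))
T = 1357.15 K
D = 7.4294e-04 * exp(-198e3 / (8.314 * 1357.15))
D = 1.778e-11 m^2/s


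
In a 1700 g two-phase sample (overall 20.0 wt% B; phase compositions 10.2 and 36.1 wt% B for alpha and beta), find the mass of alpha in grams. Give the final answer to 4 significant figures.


f_alpha = (C_beta - C0) / (C_beta - C_alpha)
f_alpha = (36.1 - 20.0) / (36.1 - 10.2) = 0.621622
m_alpha = f_alpha * m_total = 0.621622 * 1700 = 1057 g


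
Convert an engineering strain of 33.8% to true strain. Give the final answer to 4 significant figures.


epsilon_true = ln(1 + epsilon_eng)
epsilon_true = ln(1 + 0.338)
epsilon_true = 0.2912


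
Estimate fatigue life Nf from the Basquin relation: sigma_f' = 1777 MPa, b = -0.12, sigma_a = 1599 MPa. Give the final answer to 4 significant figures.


sigma_a = sigma_f' * (2*Nf)^b
2*Nf = (sigma_a / sigma_f')^(1/b)
2*Nf = (1599 / 1777)^(1/-0.12)
2*Nf = 2.40986
Nf = 1.205 cycles


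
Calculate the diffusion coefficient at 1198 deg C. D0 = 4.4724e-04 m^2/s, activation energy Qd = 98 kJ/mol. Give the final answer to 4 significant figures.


D = D0 * exp(-Qd / (R*T))
T = 1471.15 K
D = 4.4724e-04 * exp(-98e3 / (8.314 * 1471.15))
D = 1.482e-07 m^2/s


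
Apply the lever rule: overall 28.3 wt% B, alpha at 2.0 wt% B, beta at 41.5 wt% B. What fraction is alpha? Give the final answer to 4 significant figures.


f_alpha = (C_beta - C0) / (C_beta - C_alpha)
f_alpha = (41.5 - 28.3) / (41.5 - 2.0)
f_alpha = 0.3342


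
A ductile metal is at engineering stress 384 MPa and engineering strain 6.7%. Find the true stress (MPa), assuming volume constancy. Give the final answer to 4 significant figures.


sigma_true = sigma_eng * (1 + epsilon_eng)
sigma_true = 384 * (1 + 0.067)
sigma_true = 409.7 MPa


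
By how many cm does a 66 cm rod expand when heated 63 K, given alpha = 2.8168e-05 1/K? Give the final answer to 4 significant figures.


dL = L0 * alpha * dT
dL = 66 * 2.8168e-05 * 63
dL = 0.1171 cm


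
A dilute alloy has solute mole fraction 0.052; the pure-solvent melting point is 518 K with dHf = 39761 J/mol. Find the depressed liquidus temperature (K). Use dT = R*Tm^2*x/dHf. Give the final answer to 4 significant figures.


dT = R*Tm^2*x / dHf
dT = 8.314 * 518^2 * 0.052 / 39761
dT = 2.91753 K
T_new = 518 - 2.91753 = 515.1 K


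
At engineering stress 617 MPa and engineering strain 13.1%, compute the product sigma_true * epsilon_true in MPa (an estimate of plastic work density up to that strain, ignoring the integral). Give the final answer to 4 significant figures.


sigma_true = sigma_eng * (1 + epsilon_eng)
sigma_true = 617 * (1 + 0.131) = 697.827 MPa
epsilon_true = ln(1 + epsilon_eng)
epsilon_true = ln(1 + 0.131) = 0.123102
sigma_true * epsilon_true = 697.827 * 0.123102 = 85.9 MPa


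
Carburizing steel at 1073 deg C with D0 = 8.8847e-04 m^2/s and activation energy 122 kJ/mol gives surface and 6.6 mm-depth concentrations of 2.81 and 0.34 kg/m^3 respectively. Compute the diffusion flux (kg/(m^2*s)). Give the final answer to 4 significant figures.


Step 1: D = D0 * exp(-Qd/(R*T))
T = 1073 + 273.15 = 1346.15 K
D = 8.8847e-04 * exp(-122e3 / (8.314 * 1346.15)) = 1.63873e-08 m^2/s
Step 2: J = D * (C1 - C2) / dx
J = 1.63873e-08 * (2.81 - 0.34) / 6.6e-03
J = 6.133e-06 kg/(m^2*s)


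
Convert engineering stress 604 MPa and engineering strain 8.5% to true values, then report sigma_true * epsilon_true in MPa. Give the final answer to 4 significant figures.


sigma_true = sigma_eng * (1 + epsilon_eng)
sigma_true = 604 * (1 + 0.085) = 655.34 MPa
epsilon_true = ln(1 + epsilon_eng)
epsilon_true = ln(1 + 0.085) = 0.08158
sigma_true * epsilon_true = 655.34 * 0.08158 = 53.46 MPa


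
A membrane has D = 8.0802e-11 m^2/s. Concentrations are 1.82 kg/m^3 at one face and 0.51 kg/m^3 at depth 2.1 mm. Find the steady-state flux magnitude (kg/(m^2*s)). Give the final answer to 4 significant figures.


J = -D * (dC/dx) = D * (C1 - C2) / dx
J = 8.0802e-11 * (1.82 - 0.51) / 2.1e-03
J = 5.041e-08 kg/(m^2*s)


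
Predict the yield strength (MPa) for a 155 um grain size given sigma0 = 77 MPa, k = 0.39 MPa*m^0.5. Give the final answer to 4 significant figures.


sigma_y = sigma0 + k / sqrt(d)
d = 155 um = 1.55e-04 m
sigma_y = 77 + 0.39 / sqrt(1.55e-04)
sigma_y = 108.3 MPa


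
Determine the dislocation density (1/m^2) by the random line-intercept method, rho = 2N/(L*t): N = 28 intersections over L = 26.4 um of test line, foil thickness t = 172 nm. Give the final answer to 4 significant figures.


rho = 2N / (L * t)
L = 26.4 um = 2.64e-05 m, t = 172 nm = 1.72e-07 m
rho = 2 * 28 / (2.64e-05 * 1.72e-07)
rho = 1.233e+13 1/m^2


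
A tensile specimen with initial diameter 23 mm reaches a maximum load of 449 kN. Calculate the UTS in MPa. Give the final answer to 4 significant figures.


A0 = pi*(d/2)^2 = pi*(23/2)^2 = 415.476 mm^2
UTS = F_max / A0 = 449*1000 / 415.476
UTS = 1081 MPa


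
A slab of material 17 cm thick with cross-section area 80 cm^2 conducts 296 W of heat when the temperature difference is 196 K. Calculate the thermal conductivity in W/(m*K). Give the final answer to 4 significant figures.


k = Q*L / (A*dT)
L = 0.17 m, A = 8e-03 m^2
k = 296 * 0.17 / (8e-03 * 196)
k = 32.09 W/(m*K)


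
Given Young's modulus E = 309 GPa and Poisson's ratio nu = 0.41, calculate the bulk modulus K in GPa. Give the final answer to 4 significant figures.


K = E / (3*(1-2*nu))
K = 309 / (3*(1-2*0.41))
K = 572.2 GPa


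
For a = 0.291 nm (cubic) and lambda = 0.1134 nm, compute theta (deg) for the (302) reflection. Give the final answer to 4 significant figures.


d = a / sqrt(h^2+k^2+l^2)
d = 0.291 / sqrt(13) = 0.0807089 nm
lambda = 2*d*sin(theta)  =>  sin(theta) = lambda / (2*d)
sin(theta) = 0.1134 / (2 * 0.0807089) = 0.702525
theta = 44.63 deg


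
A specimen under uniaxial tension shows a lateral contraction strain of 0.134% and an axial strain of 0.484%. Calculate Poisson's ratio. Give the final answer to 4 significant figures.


nu = -epsilon_lat / epsilon_axial
Lateral strain is contraction (negative), so using magnitudes:
nu = 0.134 / 0.484
nu = 0.2769


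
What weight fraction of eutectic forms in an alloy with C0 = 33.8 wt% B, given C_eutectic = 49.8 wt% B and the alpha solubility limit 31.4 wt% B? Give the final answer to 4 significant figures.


f_primary = (C_e - C0) / (C_e - C_alpha_max)
f_primary = (49.8 - 33.8) / (49.8 - 31.4)
f_primary = 0.869565
f_eutectic = 1 - 0.869565 = 0.1304


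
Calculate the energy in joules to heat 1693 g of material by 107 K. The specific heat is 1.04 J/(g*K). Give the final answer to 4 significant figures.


Q = m * cp * dT
Q = 1693 * 1.04 * 107
Q = 188400 J


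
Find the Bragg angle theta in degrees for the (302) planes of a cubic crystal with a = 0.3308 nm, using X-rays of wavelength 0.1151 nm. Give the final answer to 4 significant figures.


d = a / sqrt(h^2+k^2+l^2)
d = 0.3308 / sqrt(13) = 0.0917474 nm
lambda = 2*d*sin(theta)  =>  sin(theta) = lambda / (2*d)
sin(theta) = 0.1151 / (2 * 0.0917474) = 0.627266
theta = 38.85 deg


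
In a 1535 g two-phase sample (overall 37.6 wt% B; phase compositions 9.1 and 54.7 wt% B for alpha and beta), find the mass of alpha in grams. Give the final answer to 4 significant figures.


f_alpha = (C_beta - C0) / (C_beta - C_alpha)
f_alpha = (54.7 - 37.6) / (54.7 - 9.1) = 0.375
m_alpha = f_alpha * m_total = 0.375 * 1535 = 575.6 g


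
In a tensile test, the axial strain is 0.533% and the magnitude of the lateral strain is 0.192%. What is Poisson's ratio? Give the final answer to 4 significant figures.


nu = -epsilon_lat / epsilon_axial
Lateral strain is contraction (negative), so using magnitudes:
nu = 0.192 / 0.533
nu = 0.3602


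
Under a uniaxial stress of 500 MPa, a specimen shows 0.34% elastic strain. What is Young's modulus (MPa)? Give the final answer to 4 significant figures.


E = sigma / epsilon
epsilon = 0.34% = 3.4e-03
E = 500 / 3.4e-03
E = 147100 MPa


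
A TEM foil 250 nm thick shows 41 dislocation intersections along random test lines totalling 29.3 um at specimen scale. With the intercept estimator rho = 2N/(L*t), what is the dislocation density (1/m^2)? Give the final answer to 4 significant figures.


rho = 2N / (L * t)
L = 29.3 um = 2.93e-05 m, t = 250 nm = 2.5e-07 m
rho = 2 * 41 / (2.93e-05 * 2.5e-07)
rho = 1.119e+13 1/m^2


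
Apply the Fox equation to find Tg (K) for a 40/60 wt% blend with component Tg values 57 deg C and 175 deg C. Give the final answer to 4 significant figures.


1/Tg = w1/Tg1 + w2/Tg2 (in Kelvin)
Tg1 = 330.15 K, Tg2 = 448.15 K
1/Tg = 0.4/330.15 + 0.6/448.15
Tg = 392.1 K


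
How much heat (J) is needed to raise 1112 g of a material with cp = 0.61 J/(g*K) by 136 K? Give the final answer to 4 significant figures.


Q = m * cp * dT
Q = 1112 * 0.61 * 136
Q = 92250 J


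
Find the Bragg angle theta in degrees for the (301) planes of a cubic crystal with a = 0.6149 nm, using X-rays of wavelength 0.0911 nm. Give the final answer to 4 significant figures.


d = a / sqrt(h^2+k^2+l^2)
d = 0.6149 / sqrt(10) = 0.194448 nm
lambda = 2*d*sin(theta)  =>  sin(theta) = lambda / (2*d)
sin(theta) = 0.0911 / (2 * 0.194448) = 0.234252
theta = 13.55 deg


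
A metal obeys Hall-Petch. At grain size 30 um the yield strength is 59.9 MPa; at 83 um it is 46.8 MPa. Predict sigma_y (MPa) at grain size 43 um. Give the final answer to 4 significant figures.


sigma_y = sigma0 + k / sqrt(d)
1/sqrt(d1) = 1/sqrt(3e-05) = 182.574;  1/sqrt(d2) = 109.764
k = (sigma1 - sigma2) / (1/sqrt(d1) - 1/sqrt(d2)) = (59.9 - 46.8) / (182.574 - 109.764) = 0.179921 MPa*m^0.5
sigma0 = sigma1 - k/sqrt(d1) = 59.9 - 0.179921*182.574 = 27.0512 MPa
sigma_y(d3) = 27.0512 + 0.179921 / sqrt(4.3e-05) = 54.49 MPa


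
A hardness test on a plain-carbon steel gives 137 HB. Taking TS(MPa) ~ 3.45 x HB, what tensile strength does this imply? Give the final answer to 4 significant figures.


TS (MPa) = 3.45 * HB
TS = 3.45 * 137
TS = 472.7 MPa


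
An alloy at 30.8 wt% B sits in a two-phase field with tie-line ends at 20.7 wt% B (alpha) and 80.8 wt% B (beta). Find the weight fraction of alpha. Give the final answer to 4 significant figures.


f_alpha = (C_beta - C0) / (C_beta - C_alpha)
f_alpha = (80.8 - 30.8) / (80.8 - 20.7)
f_alpha = 0.8319


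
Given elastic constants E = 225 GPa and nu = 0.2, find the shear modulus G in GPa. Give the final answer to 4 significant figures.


G = E / (2*(1+nu))
G = 225 / (2*(1+0.2))
G = 93.75 GPa


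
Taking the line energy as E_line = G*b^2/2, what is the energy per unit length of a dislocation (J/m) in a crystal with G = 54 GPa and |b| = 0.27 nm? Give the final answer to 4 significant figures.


E = G*b^2/2
b = 0.27 nm = 2.7e-10 m
G = 54 GPa = 5.4e+10 Pa
E = 0.5 * 5.4e+10 * (2.7e-10)^2
E = 1.968e-09 J/m


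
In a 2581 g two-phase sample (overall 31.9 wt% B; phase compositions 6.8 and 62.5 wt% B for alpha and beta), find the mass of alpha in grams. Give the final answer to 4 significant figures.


f_alpha = (C_beta - C0) / (C_beta - C_alpha)
f_alpha = (62.5 - 31.9) / (62.5 - 6.8) = 0.549372
m_alpha = f_alpha * m_total = 0.549372 * 2581 = 1418 g


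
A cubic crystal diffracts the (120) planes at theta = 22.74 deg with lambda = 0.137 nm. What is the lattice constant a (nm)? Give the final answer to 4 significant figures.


d = lambda / (2*sin(theta))
d = 0.137 / (2*sin(22.74 deg))
d = 0.177209 nm
a = d * sqrt(h^2+k^2+l^2) = 0.177209 * sqrt(5)
a = 0.3963 nm


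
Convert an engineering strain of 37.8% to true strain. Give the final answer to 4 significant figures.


epsilon_true = ln(1 + epsilon_eng)
epsilon_true = ln(1 + 0.378)
epsilon_true = 0.3206


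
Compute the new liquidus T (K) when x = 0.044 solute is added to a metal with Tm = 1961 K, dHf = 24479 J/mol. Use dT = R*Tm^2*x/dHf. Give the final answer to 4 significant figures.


dT = R*Tm^2*x / dHf
dT = 8.314 * 1961^2 * 0.044 / 24479
dT = 57.4678 K
T_new = 1961 - 57.4678 = 1904 K


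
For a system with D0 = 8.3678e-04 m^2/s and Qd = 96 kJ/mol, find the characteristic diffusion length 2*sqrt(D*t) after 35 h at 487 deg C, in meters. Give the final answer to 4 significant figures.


Step 1: D = D0 * exp(-Qd/(R*T))
T = 760.15 K
D = 8.3678e-04 * exp(-96e3 / (8.314 * 760.15)) = 2.11649e-10 m^2/s
Step 2: L = 2*sqrt(D*t)
t = 35 h = 126000 s
L = 2*sqrt(2.11649e-10 * 126000) = 0.01033 m


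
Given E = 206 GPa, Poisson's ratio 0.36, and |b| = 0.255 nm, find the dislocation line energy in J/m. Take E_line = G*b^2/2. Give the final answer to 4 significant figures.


Step 1: G = E / (2*(1+nu))
G = 206 / (2*(1+0.36)) = 75.7353 GPa = 7.57353e+10 Pa
Step 2: E_line = G*b^2/2
b = 0.255 nm = 2.55e-10 m
E_line = 0.5 * 7.57353e+10 * (2.55e-10)^2 = 2.462e-09 J/m


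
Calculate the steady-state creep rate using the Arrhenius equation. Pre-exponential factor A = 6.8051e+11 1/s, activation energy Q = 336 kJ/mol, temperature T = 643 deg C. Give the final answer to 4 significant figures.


rate = A * exp(-Q / (R*T))
T = 643 + 273.15 = 916.15 K
rate = 6.8051e+11 * exp(-336e3 / (8.314 * 916.15))
rate = 4.731e-08 1/s


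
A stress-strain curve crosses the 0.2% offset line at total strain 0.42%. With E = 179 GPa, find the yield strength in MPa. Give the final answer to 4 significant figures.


Offset strain = 0.002
Elastic strain at yield = total_strain - offset = 4.2e-03 - 0.002 = 2.2e-03
sigma_y = E * elastic_strain = 179000 * 2.2e-03
sigma_y = 393.8 MPa


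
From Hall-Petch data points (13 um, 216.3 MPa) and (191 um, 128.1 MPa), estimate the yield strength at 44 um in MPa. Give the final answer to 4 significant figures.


sigma_y = sigma0 + k / sqrt(d)
1/sqrt(d1) = 1/sqrt(1.3e-05) = 277.35;  1/sqrt(d2) = 72.3575
k = (sigma1 - sigma2) / (1/sqrt(d1) - 1/sqrt(d2)) = (216.3 - 128.1) / (277.35 - 72.3575) = 0.430259 MPa*m^0.5
sigma0 = sigma1 - k/sqrt(d1) = 216.3 - 0.430259*277.35 = 96.9675 MPa
sigma_y(d3) = 96.9675 + 0.430259 / sqrt(4.4e-05) = 161.8 MPa


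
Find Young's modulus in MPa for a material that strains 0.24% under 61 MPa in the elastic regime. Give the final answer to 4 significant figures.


E = sigma / epsilon
epsilon = 0.24% = 2.4e-03
E = 61 / 2.4e-03
E = 25420 MPa


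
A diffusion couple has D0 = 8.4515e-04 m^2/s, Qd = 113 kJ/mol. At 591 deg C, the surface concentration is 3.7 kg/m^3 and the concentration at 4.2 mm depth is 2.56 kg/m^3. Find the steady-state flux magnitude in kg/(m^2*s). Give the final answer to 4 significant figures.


Step 1: D = D0 * exp(-Qd/(R*T))
T = 591 + 273.15 = 864.15 K
D = 8.4515e-04 * exp(-113e3 / (8.314 * 864.15)) = 1.24813e-10 m^2/s
Step 2: J = D * (C1 - C2) / dx
J = 1.24813e-10 * (3.7 - 2.56) / 4.2e-03
J = 3.388e-08 kg/(m^2*s)


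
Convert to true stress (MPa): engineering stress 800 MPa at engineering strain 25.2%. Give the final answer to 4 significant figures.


sigma_true = sigma_eng * (1 + epsilon_eng)
sigma_true = 800 * (1 + 0.252)
sigma_true = 1002 MPa


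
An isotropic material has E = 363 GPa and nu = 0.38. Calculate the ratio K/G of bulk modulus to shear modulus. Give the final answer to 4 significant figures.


G = E / (2*(1+nu))
G = 363 / (2*(1+0.38)) = 131.522 GPa
K = E / (3*(1-2*nu))
K = 363 / (3*(1-2*0.38)) = 504.167 GPa
K/G = 504.167 / 131.522 = 3.833
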